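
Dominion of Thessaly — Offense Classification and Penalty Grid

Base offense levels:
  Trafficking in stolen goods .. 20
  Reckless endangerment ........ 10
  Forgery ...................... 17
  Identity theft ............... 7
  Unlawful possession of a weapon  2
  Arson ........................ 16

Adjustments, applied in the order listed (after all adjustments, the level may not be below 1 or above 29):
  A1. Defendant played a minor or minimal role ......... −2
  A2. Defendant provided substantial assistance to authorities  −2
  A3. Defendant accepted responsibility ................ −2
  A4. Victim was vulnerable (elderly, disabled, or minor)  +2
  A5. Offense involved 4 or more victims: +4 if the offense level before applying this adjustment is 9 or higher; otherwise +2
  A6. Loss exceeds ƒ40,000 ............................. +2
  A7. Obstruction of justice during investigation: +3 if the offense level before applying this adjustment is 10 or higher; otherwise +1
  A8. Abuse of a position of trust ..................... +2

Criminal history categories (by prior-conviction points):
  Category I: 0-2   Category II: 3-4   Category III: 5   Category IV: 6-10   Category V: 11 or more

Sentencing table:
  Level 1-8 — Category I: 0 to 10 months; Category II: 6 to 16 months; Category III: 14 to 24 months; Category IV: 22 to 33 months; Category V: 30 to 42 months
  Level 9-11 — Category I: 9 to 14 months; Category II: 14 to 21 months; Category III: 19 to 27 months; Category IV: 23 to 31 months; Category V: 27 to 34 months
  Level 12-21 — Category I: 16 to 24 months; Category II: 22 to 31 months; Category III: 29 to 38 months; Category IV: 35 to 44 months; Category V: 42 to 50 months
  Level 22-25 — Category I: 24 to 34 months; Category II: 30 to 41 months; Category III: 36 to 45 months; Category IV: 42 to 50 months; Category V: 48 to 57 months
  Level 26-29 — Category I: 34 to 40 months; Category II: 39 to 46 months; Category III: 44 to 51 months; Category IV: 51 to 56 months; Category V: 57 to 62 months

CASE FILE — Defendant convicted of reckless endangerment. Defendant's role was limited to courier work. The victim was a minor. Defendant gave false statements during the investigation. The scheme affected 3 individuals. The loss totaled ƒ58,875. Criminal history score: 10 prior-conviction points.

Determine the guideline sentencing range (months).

Base offense level for reckless endangerment: 10.
A1 applies: 10 − 2 = 8.
A4 applies: 8 + 2 = 10.
A5 does not apply.
A6 applies: 10 + 2 = 12.
A7 applies (level before this adjustment is 12 ≥ 10, so +3): 12 + 3 = 15.
Final offense level: 15.
Criminal history: 10 prior points → Category IV (6-10).
Level 15 falls in the 12-21 band.
Grid: Level 12-21 × Category IV = 35-44 months.

35-44 months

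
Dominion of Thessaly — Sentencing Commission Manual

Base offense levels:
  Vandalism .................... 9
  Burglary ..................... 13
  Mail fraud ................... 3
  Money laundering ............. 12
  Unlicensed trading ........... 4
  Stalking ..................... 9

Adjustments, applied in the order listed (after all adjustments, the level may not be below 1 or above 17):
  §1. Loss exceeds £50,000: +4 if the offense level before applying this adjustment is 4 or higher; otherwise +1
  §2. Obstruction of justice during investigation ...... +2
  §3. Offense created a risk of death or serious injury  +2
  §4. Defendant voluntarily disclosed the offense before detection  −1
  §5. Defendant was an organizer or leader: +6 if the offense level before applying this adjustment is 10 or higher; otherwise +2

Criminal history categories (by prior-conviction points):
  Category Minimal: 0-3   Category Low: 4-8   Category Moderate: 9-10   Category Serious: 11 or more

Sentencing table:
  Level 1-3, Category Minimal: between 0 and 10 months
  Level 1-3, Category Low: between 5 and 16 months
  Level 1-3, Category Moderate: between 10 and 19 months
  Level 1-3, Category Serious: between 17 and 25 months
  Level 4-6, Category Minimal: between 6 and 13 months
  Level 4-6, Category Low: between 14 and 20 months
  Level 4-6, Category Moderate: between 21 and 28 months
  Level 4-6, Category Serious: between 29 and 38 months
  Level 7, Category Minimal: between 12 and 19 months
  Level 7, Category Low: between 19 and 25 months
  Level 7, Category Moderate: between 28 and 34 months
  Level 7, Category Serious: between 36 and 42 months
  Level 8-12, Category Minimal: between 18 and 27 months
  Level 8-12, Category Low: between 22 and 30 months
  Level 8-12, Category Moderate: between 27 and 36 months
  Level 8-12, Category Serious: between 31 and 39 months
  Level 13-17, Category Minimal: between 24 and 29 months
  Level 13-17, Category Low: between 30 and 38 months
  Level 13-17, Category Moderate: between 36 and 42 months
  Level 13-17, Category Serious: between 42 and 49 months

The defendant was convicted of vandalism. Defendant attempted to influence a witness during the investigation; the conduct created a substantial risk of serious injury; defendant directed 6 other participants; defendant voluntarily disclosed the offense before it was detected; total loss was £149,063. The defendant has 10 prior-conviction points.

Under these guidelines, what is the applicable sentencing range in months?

36-42 months

Base offense level for vandalism: 9.
§1 applies (level before this adjustment is 9 ≥ 4, so +4): 9 + 4 = 13.
§2 applies: 13 + 2 = 15.
§3 applies: 15 + 2 = 17.
§4 applies: 17 − 1 = 16.
§5 applies (level before this adjustment is 16 ≥ 10, so +6): 16 + 6 = 22.
Level 22 exceeds the maximum of 17; capped at 17.
Final offense level: 17.
Criminal history: 10 prior points → Category Moderate (9-10).
Level 17 falls in the 13-17 band.
Grid: Level 13-17 × Category Moderate = 36-42 months.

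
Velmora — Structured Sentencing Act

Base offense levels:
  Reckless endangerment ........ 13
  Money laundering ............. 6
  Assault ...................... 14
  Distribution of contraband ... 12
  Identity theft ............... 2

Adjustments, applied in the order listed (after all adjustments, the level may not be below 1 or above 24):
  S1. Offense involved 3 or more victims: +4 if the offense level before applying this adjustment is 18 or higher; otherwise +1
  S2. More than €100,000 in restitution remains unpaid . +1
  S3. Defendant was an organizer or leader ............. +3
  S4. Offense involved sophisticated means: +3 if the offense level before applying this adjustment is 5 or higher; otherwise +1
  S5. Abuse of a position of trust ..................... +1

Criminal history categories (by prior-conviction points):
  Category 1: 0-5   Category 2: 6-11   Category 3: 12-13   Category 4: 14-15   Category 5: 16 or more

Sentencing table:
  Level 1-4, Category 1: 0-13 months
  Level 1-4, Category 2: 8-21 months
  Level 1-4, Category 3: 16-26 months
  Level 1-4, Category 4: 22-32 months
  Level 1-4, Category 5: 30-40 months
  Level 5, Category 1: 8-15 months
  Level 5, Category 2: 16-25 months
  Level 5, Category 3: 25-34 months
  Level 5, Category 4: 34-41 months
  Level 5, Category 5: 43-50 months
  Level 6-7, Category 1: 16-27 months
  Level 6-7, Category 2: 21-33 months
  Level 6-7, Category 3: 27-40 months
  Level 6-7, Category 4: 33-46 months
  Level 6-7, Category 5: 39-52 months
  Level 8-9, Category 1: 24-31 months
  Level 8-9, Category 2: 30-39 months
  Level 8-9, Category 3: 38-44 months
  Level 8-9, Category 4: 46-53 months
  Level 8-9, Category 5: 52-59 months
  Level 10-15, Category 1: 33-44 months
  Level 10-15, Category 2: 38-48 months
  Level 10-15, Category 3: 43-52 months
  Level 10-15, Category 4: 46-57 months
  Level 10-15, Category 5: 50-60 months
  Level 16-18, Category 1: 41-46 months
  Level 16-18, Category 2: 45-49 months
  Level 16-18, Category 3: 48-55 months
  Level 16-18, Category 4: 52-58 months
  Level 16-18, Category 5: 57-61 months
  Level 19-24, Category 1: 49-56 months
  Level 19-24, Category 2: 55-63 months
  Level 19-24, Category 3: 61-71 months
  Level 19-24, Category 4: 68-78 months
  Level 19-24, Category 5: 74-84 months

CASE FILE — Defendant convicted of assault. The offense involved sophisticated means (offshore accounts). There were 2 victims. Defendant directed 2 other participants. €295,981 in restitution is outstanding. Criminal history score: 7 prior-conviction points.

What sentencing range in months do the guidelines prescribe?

55-63 months

Base offense level for assault: 14.
S2 applies: 14 + 1 = 15.
S3 applies: 15 + 3 = 18.
S4 applies (level before this adjustment is 18 ≥ 5, so +3): 18 + 3 = 21.
Final offense level: 21.
Criminal history: 7 prior points → Category 2 (6-11).
Level 21 falls in the 19-24 band.
Grid: Level 19-24 × Category 2 = 55-63 months.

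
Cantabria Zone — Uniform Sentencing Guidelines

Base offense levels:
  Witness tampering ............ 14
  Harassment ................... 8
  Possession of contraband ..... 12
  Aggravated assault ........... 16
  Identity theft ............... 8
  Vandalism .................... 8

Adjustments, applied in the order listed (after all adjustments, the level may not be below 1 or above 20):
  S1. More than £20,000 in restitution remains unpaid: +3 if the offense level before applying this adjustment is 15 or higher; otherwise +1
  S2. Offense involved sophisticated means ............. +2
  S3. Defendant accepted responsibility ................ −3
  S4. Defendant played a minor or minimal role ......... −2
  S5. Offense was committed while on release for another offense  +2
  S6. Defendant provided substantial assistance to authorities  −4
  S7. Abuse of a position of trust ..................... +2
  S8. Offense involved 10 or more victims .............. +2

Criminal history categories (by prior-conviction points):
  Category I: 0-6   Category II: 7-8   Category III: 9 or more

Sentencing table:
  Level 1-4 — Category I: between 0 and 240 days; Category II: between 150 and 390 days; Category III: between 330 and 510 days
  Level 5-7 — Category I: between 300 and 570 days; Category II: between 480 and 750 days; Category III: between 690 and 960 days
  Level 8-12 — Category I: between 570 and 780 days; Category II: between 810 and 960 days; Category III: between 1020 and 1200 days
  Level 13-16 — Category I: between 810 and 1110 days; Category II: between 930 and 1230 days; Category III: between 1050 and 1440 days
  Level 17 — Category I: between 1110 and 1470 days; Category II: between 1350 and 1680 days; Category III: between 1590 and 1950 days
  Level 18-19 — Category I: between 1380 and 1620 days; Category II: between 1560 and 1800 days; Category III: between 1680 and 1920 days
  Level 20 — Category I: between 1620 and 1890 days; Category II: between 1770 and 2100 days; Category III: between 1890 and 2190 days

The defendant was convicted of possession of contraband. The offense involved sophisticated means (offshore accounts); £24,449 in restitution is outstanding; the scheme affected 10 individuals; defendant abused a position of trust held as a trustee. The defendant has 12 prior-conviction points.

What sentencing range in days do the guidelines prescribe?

Base offense level for possession of contraband: 12.
S1 applies (level before this adjustment is 12 < 15, so +1): 12 + 1 = 13.
S2 applies: 13 + 2 = 15.
S3 does not apply.
S4 does not apply.
S7 applies: 15 + 2 = 17.
S8 applies: 17 + 2 = 19.
Final offense level: 19.
Criminal history: 12 prior points → Category III (9+).
Level 19 falls in the 18-19 band.
Grid: Level 18-19 × Category III = 1680-1920 days.

1680-1920 days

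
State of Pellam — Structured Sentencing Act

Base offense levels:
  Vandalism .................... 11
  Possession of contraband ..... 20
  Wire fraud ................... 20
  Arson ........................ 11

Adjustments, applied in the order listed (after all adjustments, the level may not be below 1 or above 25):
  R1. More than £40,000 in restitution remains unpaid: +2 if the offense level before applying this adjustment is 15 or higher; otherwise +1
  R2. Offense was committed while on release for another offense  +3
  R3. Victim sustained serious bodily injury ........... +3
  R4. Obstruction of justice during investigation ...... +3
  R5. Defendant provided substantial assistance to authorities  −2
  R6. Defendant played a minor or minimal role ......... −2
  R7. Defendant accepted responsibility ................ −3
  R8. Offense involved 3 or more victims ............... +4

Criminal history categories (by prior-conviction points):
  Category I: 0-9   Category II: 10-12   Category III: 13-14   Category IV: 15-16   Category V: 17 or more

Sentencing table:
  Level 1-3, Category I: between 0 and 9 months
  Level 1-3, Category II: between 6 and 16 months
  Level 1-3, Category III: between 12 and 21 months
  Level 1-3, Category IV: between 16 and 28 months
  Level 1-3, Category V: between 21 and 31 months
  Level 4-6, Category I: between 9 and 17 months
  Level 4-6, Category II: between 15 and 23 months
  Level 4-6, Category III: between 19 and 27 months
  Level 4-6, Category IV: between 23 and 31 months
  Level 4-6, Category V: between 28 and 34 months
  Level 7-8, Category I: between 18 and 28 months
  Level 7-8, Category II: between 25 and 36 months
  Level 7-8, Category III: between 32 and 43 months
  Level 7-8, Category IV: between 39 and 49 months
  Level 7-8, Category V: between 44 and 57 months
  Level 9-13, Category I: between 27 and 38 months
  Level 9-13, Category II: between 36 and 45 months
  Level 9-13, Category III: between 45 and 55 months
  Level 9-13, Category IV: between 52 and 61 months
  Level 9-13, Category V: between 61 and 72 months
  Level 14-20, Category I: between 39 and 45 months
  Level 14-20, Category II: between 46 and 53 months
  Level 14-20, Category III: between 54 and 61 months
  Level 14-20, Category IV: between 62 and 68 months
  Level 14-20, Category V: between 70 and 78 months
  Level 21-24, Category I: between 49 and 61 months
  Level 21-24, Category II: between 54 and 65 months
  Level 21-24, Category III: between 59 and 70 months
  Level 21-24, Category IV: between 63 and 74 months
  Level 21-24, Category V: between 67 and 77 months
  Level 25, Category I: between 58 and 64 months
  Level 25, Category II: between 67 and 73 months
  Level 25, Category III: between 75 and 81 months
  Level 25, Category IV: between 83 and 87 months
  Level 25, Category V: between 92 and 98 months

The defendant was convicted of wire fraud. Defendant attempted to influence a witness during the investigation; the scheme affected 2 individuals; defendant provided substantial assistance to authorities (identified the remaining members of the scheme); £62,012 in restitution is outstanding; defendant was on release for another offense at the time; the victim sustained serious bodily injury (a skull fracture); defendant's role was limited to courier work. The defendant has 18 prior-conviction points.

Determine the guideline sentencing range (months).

92-98 months

Base offense level for wire fraud: 20.
R1 applies (level before this adjustment is 20 ≥ 15, so +2): 20 + 2 = 22.
R2 applies: 22 + 3 = 25.
R3 applies: 25 + 3 = 28.
R4 applies: 28 + 3 = 31.
R5 applies: 31 − 2 = 29.
R6 applies: 29 − 2 = 27.
R7 does not apply.
R8 does not apply.
Level 27 exceeds the maximum of 25; capped at 25.
Final offense level: 25.
Criminal history: 18 prior points → Category V (17+).
Level 25 falls in the 25 band.
Grid: Level 25 × Category V = 92-98 months.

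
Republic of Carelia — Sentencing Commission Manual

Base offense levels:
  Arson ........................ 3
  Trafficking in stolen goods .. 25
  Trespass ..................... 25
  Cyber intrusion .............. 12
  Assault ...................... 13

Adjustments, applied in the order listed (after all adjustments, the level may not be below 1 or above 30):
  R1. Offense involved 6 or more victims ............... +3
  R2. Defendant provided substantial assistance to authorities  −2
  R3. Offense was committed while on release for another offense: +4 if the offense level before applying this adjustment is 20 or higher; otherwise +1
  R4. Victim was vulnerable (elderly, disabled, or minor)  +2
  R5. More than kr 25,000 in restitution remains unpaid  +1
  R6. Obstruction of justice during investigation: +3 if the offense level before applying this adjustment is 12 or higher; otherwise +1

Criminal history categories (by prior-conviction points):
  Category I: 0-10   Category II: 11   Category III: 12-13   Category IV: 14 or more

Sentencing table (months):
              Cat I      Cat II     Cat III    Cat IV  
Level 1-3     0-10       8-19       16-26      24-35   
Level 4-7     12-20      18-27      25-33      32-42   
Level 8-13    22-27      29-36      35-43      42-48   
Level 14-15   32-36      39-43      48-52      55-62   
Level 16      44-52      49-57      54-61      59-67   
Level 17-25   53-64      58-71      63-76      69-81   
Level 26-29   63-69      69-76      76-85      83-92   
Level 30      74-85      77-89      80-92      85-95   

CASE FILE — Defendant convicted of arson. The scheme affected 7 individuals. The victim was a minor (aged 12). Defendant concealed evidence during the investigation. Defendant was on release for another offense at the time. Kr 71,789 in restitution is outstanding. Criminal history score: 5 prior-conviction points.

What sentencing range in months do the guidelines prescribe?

22-27 months

Base offense level for arson: 3.
R1 applies: 3 + 3 = 6.
R3 applies (level before this adjustment is 6 < 20, so +1): 6 + 1 = 7.
R4 applies: 7 + 2 = 9.
R5 applies: 9 + 1 = 10.
R6 applies (level before this adjustment is 10 < 12, so +1): 10 + 1 = 11.
Final offense level: 11.
Criminal history: 5 prior points → Category I (0-10).
Level 11 falls in the 8-13 band.
Grid: Level 8-13 × Category I = 22-27 months.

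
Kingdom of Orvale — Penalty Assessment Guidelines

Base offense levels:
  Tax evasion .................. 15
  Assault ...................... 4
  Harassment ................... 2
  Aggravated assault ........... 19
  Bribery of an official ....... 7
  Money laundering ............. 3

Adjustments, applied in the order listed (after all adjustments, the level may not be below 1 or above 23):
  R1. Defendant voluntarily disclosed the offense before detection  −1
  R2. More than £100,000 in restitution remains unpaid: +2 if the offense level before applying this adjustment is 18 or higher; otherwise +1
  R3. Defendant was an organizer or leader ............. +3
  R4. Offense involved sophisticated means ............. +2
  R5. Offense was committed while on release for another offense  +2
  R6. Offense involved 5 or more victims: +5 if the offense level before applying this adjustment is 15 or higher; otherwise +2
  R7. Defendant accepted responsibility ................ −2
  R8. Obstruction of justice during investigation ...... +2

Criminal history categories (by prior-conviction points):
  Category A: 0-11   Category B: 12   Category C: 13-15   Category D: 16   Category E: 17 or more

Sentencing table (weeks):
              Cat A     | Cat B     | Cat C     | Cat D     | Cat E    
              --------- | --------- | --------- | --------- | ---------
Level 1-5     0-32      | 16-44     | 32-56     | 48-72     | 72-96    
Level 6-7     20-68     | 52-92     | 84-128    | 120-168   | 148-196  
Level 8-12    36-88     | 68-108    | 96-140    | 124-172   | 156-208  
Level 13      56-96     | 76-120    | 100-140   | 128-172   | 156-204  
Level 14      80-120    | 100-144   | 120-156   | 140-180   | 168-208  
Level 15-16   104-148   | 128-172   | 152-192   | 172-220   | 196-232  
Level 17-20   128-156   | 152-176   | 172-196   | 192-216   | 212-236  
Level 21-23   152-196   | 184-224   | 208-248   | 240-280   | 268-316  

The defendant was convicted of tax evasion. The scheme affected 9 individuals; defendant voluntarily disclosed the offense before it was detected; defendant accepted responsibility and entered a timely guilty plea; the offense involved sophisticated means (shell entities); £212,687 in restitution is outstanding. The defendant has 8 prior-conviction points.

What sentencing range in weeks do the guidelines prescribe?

128-156 weeks

Base offense level for tax evasion: 15.
R1 applies: 15 − 1 = 14.
R2 applies (level before this adjustment is 14 < 18, so +1): 14 + 1 = 15.
R3 does not apply.
R4 applies: 15 + 2 = 17.
R5 does not apply.
R6 applies (level before this adjustment is 17 ≥ 15, so +5): 17 + 5 = 22.
R7 applies: 22 − 2 = 20.
R8 does not apply.
Final offense level: 20.
Criminal history: 8 prior points → Category A (0-11).
Level 20 falls in the 17-20 band.
Grid: Level 17-20 × Category A = 128-156 weeks.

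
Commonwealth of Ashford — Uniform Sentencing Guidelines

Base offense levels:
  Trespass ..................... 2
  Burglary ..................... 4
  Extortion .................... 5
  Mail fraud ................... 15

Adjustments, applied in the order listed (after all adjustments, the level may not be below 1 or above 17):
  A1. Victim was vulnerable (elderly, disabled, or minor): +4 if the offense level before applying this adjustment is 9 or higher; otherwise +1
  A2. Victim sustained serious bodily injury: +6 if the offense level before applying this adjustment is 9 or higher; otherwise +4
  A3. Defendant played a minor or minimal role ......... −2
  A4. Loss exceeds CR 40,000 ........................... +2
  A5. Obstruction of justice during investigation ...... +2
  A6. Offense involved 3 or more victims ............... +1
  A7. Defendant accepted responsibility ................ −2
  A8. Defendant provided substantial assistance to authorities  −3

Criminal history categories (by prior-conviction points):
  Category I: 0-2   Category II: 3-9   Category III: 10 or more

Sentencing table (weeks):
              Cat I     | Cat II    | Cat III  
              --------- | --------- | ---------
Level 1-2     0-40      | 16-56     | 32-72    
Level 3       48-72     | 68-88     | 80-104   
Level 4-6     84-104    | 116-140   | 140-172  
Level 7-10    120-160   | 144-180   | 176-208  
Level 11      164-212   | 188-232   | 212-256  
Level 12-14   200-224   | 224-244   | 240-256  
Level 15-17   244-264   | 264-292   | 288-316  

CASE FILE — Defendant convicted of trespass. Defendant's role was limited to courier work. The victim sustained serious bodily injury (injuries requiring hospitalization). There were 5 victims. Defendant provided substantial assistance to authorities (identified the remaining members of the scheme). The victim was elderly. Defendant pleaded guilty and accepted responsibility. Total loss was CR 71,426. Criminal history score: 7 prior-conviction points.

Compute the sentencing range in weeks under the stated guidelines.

Base offense level for trespass: 2.
A1 applies (level before this adjustment is 2 < 9, so +1): 2 + 1 = 3.
A2 applies (level before this adjustment is 3 < 9, so +4): 3 + 4 = 7.
A3 applies: 7 − 2 = 5.
A4 applies: 5 + 2 = 7.
A5 does not apply.
A6 applies: 7 + 1 = 8.
A7 applies: 8 − 2 = 6.
A8 applies: 6 − 3 = 3.
Final offense level: 3.
Criminal history: 7 prior points → Category II (3-9).
Level 3 falls in the 3 band.
Grid: Level 3 × Category II = 68-88 weeks.

68-88 weeks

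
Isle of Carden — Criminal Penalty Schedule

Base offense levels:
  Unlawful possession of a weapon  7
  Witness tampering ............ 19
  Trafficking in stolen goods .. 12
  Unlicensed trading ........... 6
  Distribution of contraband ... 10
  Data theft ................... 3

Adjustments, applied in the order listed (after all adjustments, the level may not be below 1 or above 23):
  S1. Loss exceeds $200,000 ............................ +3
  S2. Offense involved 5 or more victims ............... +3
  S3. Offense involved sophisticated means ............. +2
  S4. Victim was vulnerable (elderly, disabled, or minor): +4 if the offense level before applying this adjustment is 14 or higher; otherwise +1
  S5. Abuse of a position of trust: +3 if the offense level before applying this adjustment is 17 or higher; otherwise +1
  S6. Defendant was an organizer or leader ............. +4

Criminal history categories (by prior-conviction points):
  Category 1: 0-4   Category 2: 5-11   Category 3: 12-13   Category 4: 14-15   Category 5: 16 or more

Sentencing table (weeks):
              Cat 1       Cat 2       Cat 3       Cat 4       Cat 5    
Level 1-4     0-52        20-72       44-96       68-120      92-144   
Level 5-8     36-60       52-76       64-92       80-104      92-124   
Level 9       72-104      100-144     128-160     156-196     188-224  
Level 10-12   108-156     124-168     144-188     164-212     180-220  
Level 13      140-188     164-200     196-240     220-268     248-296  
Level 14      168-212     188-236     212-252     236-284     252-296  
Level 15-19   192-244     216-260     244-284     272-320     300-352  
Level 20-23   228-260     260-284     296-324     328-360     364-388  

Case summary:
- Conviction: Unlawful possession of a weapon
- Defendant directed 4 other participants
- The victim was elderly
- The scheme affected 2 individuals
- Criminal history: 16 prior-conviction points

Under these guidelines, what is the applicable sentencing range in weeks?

180-220 weeks

Base offense level for unlawful possession of a weapon: 7.
S1 does not apply.
S3 does not apply.
S4 applies (level before this adjustment is 7 < 14, so +1): 7 + 1 = 8.
S6 applies: 8 + 4 = 12.
Final offense level: 12.
Criminal history: 16 prior points → Category 5 (16+).
Level 12 falls in the 10-12 band.
Grid: Level 10-12 × Category 5 = 180-220 weeks.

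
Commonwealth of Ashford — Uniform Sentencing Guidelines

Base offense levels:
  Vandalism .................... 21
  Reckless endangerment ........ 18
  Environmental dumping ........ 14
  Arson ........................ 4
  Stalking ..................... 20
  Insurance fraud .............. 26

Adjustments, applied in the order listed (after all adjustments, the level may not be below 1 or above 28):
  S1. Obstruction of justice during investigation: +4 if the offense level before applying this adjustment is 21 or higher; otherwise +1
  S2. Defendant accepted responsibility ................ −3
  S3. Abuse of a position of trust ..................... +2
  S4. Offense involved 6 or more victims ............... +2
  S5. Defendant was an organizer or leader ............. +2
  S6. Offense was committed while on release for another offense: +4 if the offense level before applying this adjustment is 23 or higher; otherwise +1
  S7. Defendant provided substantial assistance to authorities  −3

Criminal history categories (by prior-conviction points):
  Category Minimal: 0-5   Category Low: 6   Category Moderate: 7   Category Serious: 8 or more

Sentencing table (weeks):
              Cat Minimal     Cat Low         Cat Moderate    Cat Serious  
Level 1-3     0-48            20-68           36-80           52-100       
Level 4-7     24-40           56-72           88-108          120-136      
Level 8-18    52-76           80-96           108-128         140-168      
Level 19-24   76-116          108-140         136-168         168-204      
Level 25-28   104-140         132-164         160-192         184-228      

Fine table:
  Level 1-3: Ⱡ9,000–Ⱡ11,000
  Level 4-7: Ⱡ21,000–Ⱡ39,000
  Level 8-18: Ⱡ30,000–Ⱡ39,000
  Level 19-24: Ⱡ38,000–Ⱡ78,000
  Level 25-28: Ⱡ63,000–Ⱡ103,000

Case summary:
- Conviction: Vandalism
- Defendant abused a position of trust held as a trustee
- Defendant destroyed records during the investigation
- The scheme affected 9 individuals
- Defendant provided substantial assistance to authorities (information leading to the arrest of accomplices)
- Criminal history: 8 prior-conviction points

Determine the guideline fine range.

Ⱡ63,000–Ⱡ103,000

Base offense level for vandalism: 21.
S1 applies (level before this adjustment is 21 ≥ 21, so +4): 21 + 4 = 25.
S3 applies: 25 + 2 = 27.
S4 applies: 27 + 2 = 29.
S5 does not apply.
S6 does not apply.
S7 applies: 29 − 3 = 26.
Final offense level: 26.
Level 26 falls in the 25-28 band.
Fine table: Level 25-28 → Ⱡ63,000–Ⱡ103,000.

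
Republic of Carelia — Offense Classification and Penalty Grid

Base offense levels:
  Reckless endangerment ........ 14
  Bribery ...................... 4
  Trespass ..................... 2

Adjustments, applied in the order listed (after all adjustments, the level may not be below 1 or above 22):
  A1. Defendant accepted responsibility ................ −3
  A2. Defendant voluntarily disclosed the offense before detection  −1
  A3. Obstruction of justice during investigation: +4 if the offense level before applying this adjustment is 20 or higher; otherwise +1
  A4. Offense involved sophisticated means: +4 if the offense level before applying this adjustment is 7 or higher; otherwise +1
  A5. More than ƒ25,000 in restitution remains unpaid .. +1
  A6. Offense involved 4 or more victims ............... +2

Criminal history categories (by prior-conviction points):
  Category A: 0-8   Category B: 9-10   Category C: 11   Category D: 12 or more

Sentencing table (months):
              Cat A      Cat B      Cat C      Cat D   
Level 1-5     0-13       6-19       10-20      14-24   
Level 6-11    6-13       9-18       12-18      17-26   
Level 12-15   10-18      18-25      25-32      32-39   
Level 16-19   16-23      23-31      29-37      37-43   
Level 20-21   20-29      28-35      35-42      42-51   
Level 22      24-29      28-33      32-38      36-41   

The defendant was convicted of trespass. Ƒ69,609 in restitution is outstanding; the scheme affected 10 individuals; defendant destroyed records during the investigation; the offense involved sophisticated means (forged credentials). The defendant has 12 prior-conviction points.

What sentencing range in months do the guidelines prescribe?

Base offense level for trespass: 2.
A1 does not apply.
A3 applies (level before this adjustment is 2 < 20, so +1): 2 + 1 = 3.
A4 applies (level before this adjustment is 3 < 7, so +1): 3 + 1 = 4.
A5 applies: 4 + 1 = 5.
A6 applies: 5 + 2 = 7.
Final offense level: 7.
Criminal history: 12 prior points → Category D (12+).
Level 7 falls in the 6-11 band.
Grid: Level 6-11 × Category D = 17-26 months.

17-26 months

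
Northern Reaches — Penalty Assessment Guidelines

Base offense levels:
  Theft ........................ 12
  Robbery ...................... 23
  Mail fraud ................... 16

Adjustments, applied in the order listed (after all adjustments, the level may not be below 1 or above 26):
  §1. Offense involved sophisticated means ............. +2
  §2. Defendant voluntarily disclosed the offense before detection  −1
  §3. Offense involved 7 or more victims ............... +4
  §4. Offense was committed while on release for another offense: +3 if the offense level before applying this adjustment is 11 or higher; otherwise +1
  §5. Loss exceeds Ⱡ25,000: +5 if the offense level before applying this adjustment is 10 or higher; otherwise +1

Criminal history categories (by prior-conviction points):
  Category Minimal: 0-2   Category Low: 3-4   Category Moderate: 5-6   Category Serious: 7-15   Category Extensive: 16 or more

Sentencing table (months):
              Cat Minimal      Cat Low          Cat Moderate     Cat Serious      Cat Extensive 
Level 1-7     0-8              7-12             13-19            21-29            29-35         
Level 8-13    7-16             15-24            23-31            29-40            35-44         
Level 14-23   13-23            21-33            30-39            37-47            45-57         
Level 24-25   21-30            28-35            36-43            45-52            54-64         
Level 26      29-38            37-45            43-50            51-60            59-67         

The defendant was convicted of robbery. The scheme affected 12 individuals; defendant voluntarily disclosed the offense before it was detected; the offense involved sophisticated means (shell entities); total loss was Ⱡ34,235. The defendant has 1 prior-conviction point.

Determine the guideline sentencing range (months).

29-38 months

Base offense level for robbery: 23.
§1 applies: 23 + 2 = 25.
§2 applies: 25 − 1 = 24.
§3 applies: 24 + 4 = 28.
§4 does not apply.
§5 applies (level before this adjustment is 28 ≥ 10, so +5): 28 + 5 = 33.
Level 33 exceeds the maximum of 26; capped at 26.
Final offense level: 26.
Criminal history: 1 prior point → Category Minimal (0-2).
Level 26 falls in the 26 band.
Grid: Level 26 × Category Minimal = 29-38 months.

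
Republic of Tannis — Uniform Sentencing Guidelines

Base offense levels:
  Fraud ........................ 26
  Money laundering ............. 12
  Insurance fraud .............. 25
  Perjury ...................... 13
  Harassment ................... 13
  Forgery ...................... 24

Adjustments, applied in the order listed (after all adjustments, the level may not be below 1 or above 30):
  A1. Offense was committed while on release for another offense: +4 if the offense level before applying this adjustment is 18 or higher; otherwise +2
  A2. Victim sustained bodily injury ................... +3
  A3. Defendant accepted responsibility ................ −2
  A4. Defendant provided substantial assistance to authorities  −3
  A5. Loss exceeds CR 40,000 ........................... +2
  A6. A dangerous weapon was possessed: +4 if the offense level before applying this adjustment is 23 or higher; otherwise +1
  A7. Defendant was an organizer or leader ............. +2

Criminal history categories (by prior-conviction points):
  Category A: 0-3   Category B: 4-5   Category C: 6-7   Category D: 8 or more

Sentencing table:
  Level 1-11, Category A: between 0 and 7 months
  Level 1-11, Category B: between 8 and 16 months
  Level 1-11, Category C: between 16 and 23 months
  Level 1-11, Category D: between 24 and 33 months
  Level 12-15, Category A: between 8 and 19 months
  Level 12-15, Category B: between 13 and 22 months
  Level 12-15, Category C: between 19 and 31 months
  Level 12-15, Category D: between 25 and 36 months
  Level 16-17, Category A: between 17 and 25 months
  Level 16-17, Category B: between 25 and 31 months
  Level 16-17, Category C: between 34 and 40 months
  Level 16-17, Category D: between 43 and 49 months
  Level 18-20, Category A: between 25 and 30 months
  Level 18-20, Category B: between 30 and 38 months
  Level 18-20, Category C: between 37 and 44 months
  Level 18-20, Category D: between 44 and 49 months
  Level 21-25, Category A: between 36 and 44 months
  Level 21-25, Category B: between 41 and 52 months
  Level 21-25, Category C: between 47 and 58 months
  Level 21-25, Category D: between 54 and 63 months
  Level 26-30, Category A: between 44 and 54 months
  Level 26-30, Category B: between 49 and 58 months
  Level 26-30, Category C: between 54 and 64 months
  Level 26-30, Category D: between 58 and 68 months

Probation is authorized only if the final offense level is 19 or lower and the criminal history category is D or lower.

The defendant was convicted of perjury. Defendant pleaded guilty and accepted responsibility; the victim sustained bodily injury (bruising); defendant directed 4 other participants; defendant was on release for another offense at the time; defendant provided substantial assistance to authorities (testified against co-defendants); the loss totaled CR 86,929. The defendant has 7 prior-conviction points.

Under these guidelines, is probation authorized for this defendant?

Base offense level for perjury: 13.
A1 applies (level before this adjustment is 13 < 18, so +2): 13 + 2 = 15.
A2 applies: 15 + 3 = 18.
A3 applies: 18 − 2 = 16.
A4 applies: 16 − 3 = 13.
A5 applies: 13 + 2 = 15.
A6 does not apply.
A7 applies: 15 + 2 = 17.
Final offense level: 17.
Criminal history: 7 prior points → Category C (6-7).
Level 17 falls in the 16-17 band.
Grid: Level 16-17 × Category C = 34-40 months.
Probation check: level 17 ≤ 19 and category C ≤ D → eligible.

Yes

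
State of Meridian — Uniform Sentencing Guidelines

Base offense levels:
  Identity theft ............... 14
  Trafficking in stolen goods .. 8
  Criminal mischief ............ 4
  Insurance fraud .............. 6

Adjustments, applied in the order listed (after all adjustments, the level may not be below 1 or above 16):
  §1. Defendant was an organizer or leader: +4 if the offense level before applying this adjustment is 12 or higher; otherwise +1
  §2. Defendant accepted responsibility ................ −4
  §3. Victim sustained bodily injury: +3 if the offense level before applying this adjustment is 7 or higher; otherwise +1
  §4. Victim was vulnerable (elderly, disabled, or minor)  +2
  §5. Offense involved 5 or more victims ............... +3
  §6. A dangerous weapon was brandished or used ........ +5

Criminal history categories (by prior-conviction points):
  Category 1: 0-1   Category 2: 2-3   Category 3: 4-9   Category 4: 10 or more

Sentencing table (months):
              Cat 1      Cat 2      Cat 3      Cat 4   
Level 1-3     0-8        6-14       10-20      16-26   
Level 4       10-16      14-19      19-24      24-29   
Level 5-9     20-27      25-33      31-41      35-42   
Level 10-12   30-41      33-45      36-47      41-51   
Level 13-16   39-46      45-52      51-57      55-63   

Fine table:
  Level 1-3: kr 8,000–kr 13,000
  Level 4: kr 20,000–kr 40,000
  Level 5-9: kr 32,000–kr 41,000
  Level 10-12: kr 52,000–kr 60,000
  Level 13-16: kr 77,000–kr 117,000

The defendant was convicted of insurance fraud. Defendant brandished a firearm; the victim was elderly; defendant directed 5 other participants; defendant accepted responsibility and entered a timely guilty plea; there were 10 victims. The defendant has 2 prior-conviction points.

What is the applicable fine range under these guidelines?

kr 77,000–kr 117,000

Base offense level for insurance fraud: 6.
§1 applies (level before this adjustment is 6 < 12, so +1): 6 + 1 = 7.
§2 applies: 7 − 4 = 3.
§4 applies: 3 + 2 = 5.
§5 applies: 5 + 3 = 8.
§6 applies: 8 + 5 = 13.
Final offense level: 13.
Level 13 falls in the 13-16 band.
Fine table: Level 13-16 → kr 77,000–kr 117,000.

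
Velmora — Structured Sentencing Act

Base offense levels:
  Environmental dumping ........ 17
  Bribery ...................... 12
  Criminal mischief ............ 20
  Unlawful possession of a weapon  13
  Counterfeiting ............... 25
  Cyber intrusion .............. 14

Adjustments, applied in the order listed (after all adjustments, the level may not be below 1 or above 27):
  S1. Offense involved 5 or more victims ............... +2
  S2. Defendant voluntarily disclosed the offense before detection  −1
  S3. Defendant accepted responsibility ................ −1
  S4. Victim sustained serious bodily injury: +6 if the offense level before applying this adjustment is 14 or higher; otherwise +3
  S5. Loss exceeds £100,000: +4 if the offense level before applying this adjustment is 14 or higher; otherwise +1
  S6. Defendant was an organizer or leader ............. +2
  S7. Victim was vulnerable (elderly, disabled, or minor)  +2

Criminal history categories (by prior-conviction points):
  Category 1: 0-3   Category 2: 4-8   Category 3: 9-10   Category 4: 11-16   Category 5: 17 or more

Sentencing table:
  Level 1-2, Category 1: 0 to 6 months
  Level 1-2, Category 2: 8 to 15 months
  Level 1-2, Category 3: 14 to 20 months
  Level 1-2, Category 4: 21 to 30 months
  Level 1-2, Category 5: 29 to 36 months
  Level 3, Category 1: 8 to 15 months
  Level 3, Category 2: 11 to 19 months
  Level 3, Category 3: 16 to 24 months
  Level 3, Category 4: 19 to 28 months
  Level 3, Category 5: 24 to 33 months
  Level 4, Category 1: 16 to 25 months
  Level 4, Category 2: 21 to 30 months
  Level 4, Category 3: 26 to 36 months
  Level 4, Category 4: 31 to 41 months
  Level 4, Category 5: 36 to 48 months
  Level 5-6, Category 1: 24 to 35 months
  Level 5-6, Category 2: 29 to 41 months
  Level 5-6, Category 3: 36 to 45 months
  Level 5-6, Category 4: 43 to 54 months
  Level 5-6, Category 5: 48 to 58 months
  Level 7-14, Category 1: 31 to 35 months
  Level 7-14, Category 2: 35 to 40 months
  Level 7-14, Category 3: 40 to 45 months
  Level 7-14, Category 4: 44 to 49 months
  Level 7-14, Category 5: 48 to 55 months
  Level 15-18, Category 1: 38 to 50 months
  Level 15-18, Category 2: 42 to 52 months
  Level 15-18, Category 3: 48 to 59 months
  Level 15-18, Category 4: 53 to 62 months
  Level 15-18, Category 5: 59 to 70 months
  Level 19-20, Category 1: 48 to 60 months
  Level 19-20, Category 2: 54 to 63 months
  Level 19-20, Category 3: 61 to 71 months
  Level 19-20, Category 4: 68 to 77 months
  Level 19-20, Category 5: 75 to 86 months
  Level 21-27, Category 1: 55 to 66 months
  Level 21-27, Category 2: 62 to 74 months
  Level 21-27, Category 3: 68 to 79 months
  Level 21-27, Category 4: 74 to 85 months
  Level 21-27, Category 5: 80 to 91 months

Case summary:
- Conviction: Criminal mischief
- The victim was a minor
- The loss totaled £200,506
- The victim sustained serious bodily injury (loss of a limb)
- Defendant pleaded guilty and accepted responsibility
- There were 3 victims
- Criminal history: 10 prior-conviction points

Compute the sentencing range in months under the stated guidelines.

Base offense level for criminal mischief: 20.
S1 does not apply.
S2 does not apply.
S3 applies: 20 − 1 = 19.
S4 applies (level before this adjustment is 19 ≥ 14, so +6): 19 + 6 = 25.
S5 applies (level before this adjustment is 25 ≥ 14, so +4): 25 + 4 = 29.
S7 applies: 29 + 2 = 31.
Level 31 exceeds the maximum of 27; capped at 27.
Final offense level: 27.
Criminal history: 10 prior points → Category 3 (9-10).
Level 27 falls in the 21-27 band.
Grid: Level 21-27 × Category 3 = 68-79 months.

68-79 months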